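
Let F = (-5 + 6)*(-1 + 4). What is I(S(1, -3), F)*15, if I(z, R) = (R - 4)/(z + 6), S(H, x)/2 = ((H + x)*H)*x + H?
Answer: -¾ ≈ -0.75000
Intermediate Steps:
S(H, x) = 2*H + 2*H*x*(H + x) (S(H, x) = 2*(((H + x)*H)*x + H) = 2*((H*(H + x))*x + H) = 2*(H*x*(H + x) + H) = 2*(H + H*x*(H + x)) = 2*H + 2*H*x*(H + x))
F = 3 (F = 1*3 = 3)
I(z, R) = (-4 + R)/(6 + z)
I(S(1, -3), F)*15 = ((-4 + 3)/(6 + 2*1*(1 + (-3)² + 1*(-3))))*15 = (-1/(6 + 2*1*(1 + 9 - 3)))*15 = (-1/(6 + 2*1*7))*15 = (-1/(6 + 14))*15 = (-1/20)*15 = ((1/20)*(-1))*15 = -1/20*15 = -¾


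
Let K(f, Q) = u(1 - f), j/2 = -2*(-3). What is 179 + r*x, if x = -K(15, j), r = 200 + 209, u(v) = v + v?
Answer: 11631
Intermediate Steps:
j = 12 (j = 2*(-2*(-3)) = 2*6 = 12)
u(v) = 2*v
K(f, Q) = 2 - 2*f (K(f, Q) = 2*(1 - f) = 2 - 2*f)
r = 409
x = 28 (x = -(2 - 2*15) = -(2 - 30) = -1*(-28) = 28)
179 + r*x = 179 + 409*28 = 179 + 11452 = 11631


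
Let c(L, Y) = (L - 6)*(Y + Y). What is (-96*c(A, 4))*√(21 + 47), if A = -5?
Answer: 16896*√17 ≈ 69664.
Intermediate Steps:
c(L, Y) = 2*Y*(-6 + L) (c(L, Y) = (-6 + L)*(2*Y) = 2*Y*(-6 + L))
(-96*c(A, 4))*√(21 + 47) = (-192*4*(-6 - 5))*√(21 + 47) = (-192*4*(-11))*√68 = (-96*(-88))*(2*√17) = 8448*(2*√17) = 16896*√17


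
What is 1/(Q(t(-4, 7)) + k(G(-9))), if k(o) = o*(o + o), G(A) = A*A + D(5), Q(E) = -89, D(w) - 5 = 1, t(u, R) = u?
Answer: 1/15049 ≈ 6.6450e-5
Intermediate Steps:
D(w) = 6 (D(w) = 5 + 1 = 6)
G(A) = 6 + A**2 (G(A) = A*A + 6 = A**2 + 6 = 6 + A**2)
k(o) = 2*o**2 (k(o) = o*(2*o) = 2*o**2)
1/(Q(t(-4, 7)) + k(G(-9))) = 1/(-89 + 2*(6 + (-9)**2)**2) = 1/(-89 + 2*(6 + 81)**2) = 1/(-89 + 2*87**2) = 1/(-89 + 2*7569) = 1/(-89 + 15138) = 1/15049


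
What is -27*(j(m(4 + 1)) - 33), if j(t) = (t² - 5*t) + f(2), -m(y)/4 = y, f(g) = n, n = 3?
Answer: -12690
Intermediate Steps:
f(g) = 3
m(y) = -4*y
j(t) = 3 + t² - 5*t (j(t) = (t² - 5*t) + 3 = 3 + t² - 5*t)
-27*(j(m(4 + 1)) - 33) = -27*((3 + (-4*(4 + 1))² - (-20)*(4 + 1)) - 33) = -27*((3 + (-4*5)² - (-20)*5) - 33) = -27*((3 + (-20)² - 5*(-20)) - 33) = -27*((3 + 400 + 100) - 33) = -27*(503 - 33) = -27*470 = -12690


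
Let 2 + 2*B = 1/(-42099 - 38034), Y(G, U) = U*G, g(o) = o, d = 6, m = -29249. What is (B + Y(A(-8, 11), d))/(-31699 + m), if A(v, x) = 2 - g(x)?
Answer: 8814631/9767892168 ≈ 0.00090241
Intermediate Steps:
A(v, x) = 2 - x
Y(G, U) = G*U
B = -160267/160266 (B = -1 + 1/(2*(-42099 - 38034)) = -1 + (1/2)/(-80133) = -1 + (1/2)*(-1/80133) = -1 - 1/160266 = -160267/160266 ≈ -1.0000)
(B + Y(A(-8, 11), d))/(-31699 + m) = (-160267/160266 + (2 - 1*11)*6)/(-31699 - 29249) = (-160267/160266 + (2 - 11)*6)/(-60948) = (-160267/160266 - 9*6)*(-1/60948) = (-160267/160266 - 54)*(-1/60948) = -8814631/160266*(-1/60948) = 8814631/9767892168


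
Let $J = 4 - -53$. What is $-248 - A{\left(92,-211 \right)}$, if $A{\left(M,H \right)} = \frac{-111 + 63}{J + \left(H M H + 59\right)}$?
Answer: $- \frac{63488741}{256003} \approx -248.0$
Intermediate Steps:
$J = 57$ ($J = 4 + 53 = 57$)
$A{\left(M,H \right)} = - \frac{48}{116 + M H^{2}}$ ($A{\left(M,H \right)} = \frac{-111 + 63}{57 + \left(H M H + 59\right)} = - \frac{48}{57 + \left(M H^{2} + 59\right)} = - \frac{48}{57 + \left(59 + M H^{2}\right)} = - \frac{48}{116 + M H^{2}}$)
$-248 - A{\left(92,-211 \right)} = -248 - - \frac{48}{116 + 92 \left(-211\right)^{2}} = -248 - - \frac{48}{116 + 92 \cdot 44521} = -248 - - \frac{48}{116 + 4095932} = -248 - - \frac{48}{4096048} = -248 - \left(-48\right) \frac{1}{4096048} = -248 - - \frac{3}{256003} = -248 + \frac{3}{256003} = - \frac{63488741}{256003}$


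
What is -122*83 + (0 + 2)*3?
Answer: -10120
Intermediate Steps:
-122*83 + (0 + 2)*3 = -10126 + 2*3 = -10126 + 6 = -10120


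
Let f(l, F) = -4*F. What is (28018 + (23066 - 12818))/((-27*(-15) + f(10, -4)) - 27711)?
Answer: -19133/13645 ≈ -1.4022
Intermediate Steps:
(28018 + (23066 - 12818))/((-27*(-15) + f(10, -4)) - 27711) = (28018 + (23066 - 12818))/((-27*(-15) - 4*(-4)) - 27711) = (28018 + 10248)/((405 + 16) - 27711) = 38266/(421 - 27711) = 38266/(-27290) = 38266*(-1/27290) = -19133/13645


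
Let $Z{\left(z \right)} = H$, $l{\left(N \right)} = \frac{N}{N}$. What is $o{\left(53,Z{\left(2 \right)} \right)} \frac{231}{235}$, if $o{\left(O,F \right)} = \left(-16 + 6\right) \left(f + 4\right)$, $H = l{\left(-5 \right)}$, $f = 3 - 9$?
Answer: $\frac{924}{47} \approx 19.66$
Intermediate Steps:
$l{\left(N \right)} = 1$
$f = -6$ ($f = 3 - 9 = -6$)
$H = 1$
$Z{\left(z \right)} = 1$
$o{\left(O,F \right)} = 20$ ($o{\left(O,F \right)} = \left(-16 + 6\right) \left(-6 + 4\right) = \left(-10\right) \left(-2\right) = 20$)
$o{\left(53,Z{\left(2 \right)} \right)} \frac{231}{235} = 20 \cdot \frac{231}{235} = \frac{924}{47}$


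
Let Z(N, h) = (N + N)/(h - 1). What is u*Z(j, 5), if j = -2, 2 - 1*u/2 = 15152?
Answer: 30300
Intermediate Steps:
u = -30300 (u = 4 - 2*15152 = 4 - 30304 = -30300)
Z(N, h) = 2*N/(-1 + h) (Z(N, h) = (2*N)/(-1 + h) = 2*N/(-1 + h))
u*Z(j, 5) = -60600*(-2)/(-1 + 5) = -60600*(-2)/4 = -30300*(-1) = 30300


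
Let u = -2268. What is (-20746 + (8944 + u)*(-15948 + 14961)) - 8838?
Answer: -6618796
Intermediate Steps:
(-20746 + (8944 + u)*(-15948 + 14961)) - 8838 = (-20746 + (8944 - 2268)*(-15948 + 14961)) - 8838 = (-20746 + 6676*(-987)) - 8838 = (-20746 - 6589212) - 8838 = -6609958 - 8838 = -6618796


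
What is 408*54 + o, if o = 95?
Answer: 22127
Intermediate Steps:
408*54 + o = 408*54 + 95 = 22032 + 95 = 22127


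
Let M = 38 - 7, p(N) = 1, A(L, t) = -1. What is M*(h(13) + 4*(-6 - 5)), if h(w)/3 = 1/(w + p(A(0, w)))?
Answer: -19003/14 ≈ -1357.4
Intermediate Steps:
M = 31
h(w) = 3/(1 + w) (h(w) = 3/(w + 1) = 3/(1 + w))
M*(h(13) + 4*(-6 - 5)) = 31*(3/(1 + 13) + 4*(-6 - 5)) = 31*(3/14 + 4*(-11)) = 31*(3*(1/14) - 44) = 31*(3/14 - 44) = 31*(-613/14) = -19003/14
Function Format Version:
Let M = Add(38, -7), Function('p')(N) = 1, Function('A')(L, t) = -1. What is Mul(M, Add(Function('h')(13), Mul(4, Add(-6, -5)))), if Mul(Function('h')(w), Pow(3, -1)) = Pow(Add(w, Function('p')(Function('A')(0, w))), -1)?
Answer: Rational(-19003, 14) ≈ -1357.4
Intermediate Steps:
M = 31
Function('h')(w) = Mul(3, Pow(Add(1, w), -1)) (Function('h')(w) = Mul(3, Pow(Add(w, 1), -1)) = Mul(3, Pow(Add(1, w), -1)))
Mul(M, Add(Function('h')(13), Mul(4, Add(-6, -5)))) = Mul(31, Add(Mul(3, Pow(Add(1, 13), -1)), Mul(4, Add(-6, -5)))) = Mul(31, Add(Mul(3, Pow(14, -1)), Mul(4, -11))) = Mul(31, Add(Mul(3, Rational(1, 14)), -44)) = Mul(31, Add(Rational(3, 14), -44)) = Mul(31, Rational(-613, 14)) = Rational(-19003, 14)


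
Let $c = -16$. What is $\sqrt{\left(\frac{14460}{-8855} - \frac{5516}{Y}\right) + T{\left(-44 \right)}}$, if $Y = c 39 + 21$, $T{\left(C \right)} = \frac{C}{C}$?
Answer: $\frac{\sqrt{1078933031561}}{355971} \approx 2.918$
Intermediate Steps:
$T{\left(C \right)} = 1$
$Y = -603$ ($Y = \left(-16\right) 39 + 21 = -624 + 21 = -603$)
$\sqrt{\left(\frac{14460}{-8855} - \frac{5516}{Y}\right) + T{\left(-44 \right)}} = \sqrt{\left(\frac{14460}{-8855} - \frac{5516}{-603}\right) + 1} = \sqrt{\left(14460 \left(- \frac{1}{8855}\right) - - \frac{5516}{603}\right) + 1} = \sqrt{\left(- \frac{2892}{1771} + \frac{5516}{603}\right) + 1} = \sqrt{\frac{8024960}{1067913} + 1} = \sqrt{\frac{9092873}{1067913}} = \frac{\sqrt{1078933031561}}{355971}$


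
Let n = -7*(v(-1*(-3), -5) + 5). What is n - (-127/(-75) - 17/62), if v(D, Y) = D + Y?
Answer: -104249/4650 ≈ -22.419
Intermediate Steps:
n = -21 (n = -7*((-1*(-3) - 5) + 5) = -7*((3 - 5) + 5) = -7*(-2 + 5) = -7*3 = -21)
n - (-127/(-75) - 17/62) = -21 - (-127/(-75) - 17/62) = -21 - (-127*(-1/75) - 17*1/62) = -21 - (127/75 - 17/62) = -21 - 1*6599/4650 = -21 - 6599/4650 = -104249/4650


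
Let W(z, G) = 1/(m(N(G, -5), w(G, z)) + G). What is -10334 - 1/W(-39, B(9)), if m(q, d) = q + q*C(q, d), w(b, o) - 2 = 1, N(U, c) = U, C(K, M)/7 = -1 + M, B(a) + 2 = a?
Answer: -10446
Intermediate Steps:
B(a) = -2 + a
C(K, M) = -7 + 7*M (C(K, M) = 7*(-1 + M) = -7 + 7*M)
w(b, o) = 3 (w(b, o) = 2 + 1 = 3)
m(q, d) = q + q*(-7 + 7*d)
W(z, G) = 1/(16*G) (W(z, G) = 1/(G*(-6 + 7*3) + G) = 1/(G*(-6 + 21) + G) = 1/(G*15 + G) = 1/(15*G + G) = 1/(16*G))
-10334 - 1/W(-39, B(9)) = -10334 - 1/(1/(16*(-2 + 9))) = -10334 - 1/((1/16)/7) = -10334 - 1/((1/16)*(⅐)) = -10334 - 1/1/112 = -10334 - 1*112 = -10334 - 112 = -10446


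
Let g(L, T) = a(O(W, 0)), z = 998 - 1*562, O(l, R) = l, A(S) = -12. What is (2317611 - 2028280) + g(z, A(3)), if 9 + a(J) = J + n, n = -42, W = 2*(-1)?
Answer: 289278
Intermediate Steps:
W = -2
z = 436 (z = 998 - 562 = 436)
a(J) = -51 + J (a(J) = -9 + (J - 42) = -9 + (-42 + J) = -51 + J)
g(L, T) = -53 (g(L, T) = -51 - 2 = -53)
(2317611 - 2028280) + g(z, A(3)) = (2317611 - 2028280) - 53 = 289331 - 53 = 289278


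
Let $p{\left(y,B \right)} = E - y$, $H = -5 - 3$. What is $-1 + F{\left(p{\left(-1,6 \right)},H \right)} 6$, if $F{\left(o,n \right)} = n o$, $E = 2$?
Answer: $-145$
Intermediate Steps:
$H = -8$ ($H = -5 - 3 = -8$)
$p{\left(y,B \right)} = 2 - y$
$-1 + F{\left(p{\left(-1,6 \right)},H \right)} 6 = -1 + - 8 \left(2 - -1\right) 6 = -1 + - 8 \left(2 + 1\right) 6 = -1 + \left(-8\right) 3 \cdot 6 = -1 - 144 = -145$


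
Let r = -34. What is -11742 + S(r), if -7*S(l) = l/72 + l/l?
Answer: -2959003/252 ≈ -11742.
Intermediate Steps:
S(l) = -1/7 - l/504 (S(l) = -(l/72 + l/l)/7 = -(l*(1/72) + 1)/7 = -(l/72 + 1)/7 = -(1 + l/72)/7 = -1/7 - l/504)
-11742 + S(r) = -11742 + (-1/7 - 1/504*(-34)) = -11742 + (-1/7 + 17/252) = -11742 - 19/252 = -2959003/252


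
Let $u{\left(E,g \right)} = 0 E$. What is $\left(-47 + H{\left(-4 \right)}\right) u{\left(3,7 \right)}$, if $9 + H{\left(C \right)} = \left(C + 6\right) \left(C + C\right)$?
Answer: $0$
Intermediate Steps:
$u{\left(E,g \right)} = 0$
$H{\left(C \right)} = -9 + 2 C \left(6 + C\right)$ ($H{\left(C \right)} = -9 + \left(C + 6\right) \left(C + C\right) = -9 + \left(6 + C\right) 2 C = -9 + 2 C \left(6 + C\right)$)
$\left(-47 + H{\left(-4 \right)}\right) u{\left(3,7 \right)} = \left(-47 + \left(-9 + 2 \left(-4\right)^{2} + 12 \left(-4\right)\right)\right) 0 = \left(-47 - 25\right) 0 = \left(-72\right) 0 = 0$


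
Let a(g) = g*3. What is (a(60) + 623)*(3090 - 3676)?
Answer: -470558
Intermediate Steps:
a(g) = 3*g
(a(60) + 623)*(3090 - 3676) = (3*60 + 623)*(3090 - 3676) = (180 + 623)*(-586) = 803*(-586) = -470558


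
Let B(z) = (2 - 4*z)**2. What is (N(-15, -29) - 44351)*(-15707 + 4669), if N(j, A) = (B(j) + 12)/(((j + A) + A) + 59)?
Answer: 3448105630/7 ≈ 4.9259e+8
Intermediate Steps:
N(j, A) = (12 + 4*(-1 + 2*j)**2)/(59 + j + 2*A) (N(j, A) = (4*(-1 + 2*j)**2 + 12)/(((j + A) + A) + 59) = (12 + 4*(-1 + 2*j)**2)/(((A + j) + A) + 59) = (12 + 4*(-1 + 2*j)**2)/((j + 2*A) + 59) = (12 + 4*(-1 + 2*j)**2)/(59 + j + 2*A))
(N(-15, -29) - 44351)*(-15707 + 4669) = (4*(3 + (-1 + 2*(-15))**2)/(59 - 15 + 2*(-29)) - 44351)*(-15707 + 4669) = (4*(3 + (-1 - 30)**2)/(59 - 15 - 58) - 44351)*(-11038) = (4*(3 + (-31)**2)/(-14) - 44351)*(-11038) = (4*(-1/14)*(3 + 961) - 44351)*(-11038) = (4*(-1/14)*964 - 44351)*(-11038) = (-1928/7 - 44351)*(-11038) = -312385/7*(-11038) = 3448105630/7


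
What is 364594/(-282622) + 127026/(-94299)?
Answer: -11713531963/4441828663 ≈ -2.6371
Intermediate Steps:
364594/(-282622) + 127026/(-94299) = 364594*(-1/282622) + 127026*(-1/94299) = -182297/141311 - 42342/31433 = -11713531963/4441828663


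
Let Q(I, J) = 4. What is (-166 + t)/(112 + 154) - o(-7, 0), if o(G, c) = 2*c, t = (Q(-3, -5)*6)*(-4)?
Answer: -131/133 ≈ -0.98496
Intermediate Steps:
t = -96 (t = (4*6)*(-4) = 24*(-4) = -96)
(-166 + t)/(112 + 154) - o(-7, 0) = (-166 - 96)/(112 + 154) - 2*0 = -262/266 - 1*0 = -262*1/266 + 0 = -131/133 + 0 = -131/133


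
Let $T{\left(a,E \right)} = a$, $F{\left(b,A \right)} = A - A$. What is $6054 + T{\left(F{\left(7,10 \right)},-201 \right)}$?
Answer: $6054$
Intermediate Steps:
$F{\left(b,A \right)} = 0$
$6054 + T{\left(F{\left(7,10 \right)},-201 \right)} = 6054 + 0 = 6054$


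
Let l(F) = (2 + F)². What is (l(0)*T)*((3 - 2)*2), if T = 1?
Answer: 8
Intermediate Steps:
(l(0)*T)*((3 - 2)*2) = ((2 + 0)²*1)*((3 - 2)*2) = (2²*1)*(1*2) = (4*1)*2 = 4*2 = 8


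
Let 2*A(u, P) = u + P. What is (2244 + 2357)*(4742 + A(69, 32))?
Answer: 44100585/2 ≈ 2.2050e+7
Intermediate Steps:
A(u, P) = P/2 + u/2 (A(u, P) = (u + P)/2 = (P + u)/2 = P/2 + u/2)
(2244 + 2357)*(4742 + A(69, 32)) = (2244 + 2357)*(4742 + ((1/2)*32 + (1/2)*69)) = 4601*(4742 + (16 + 69/2)) = 4601*(4742 + 101/2) = 4601*(9585/2) = 44100585/2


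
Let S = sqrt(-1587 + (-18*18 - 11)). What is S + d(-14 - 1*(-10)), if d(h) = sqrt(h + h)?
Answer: 33*I*sqrt(2) ≈ 46.669*I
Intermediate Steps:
d(h) = sqrt(2)*sqrt(h) (d(h) = sqrt(2*h) = sqrt(2)*sqrt(h))
S = 31*I*sqrt(2) (S = sqrt(-1587 + (-324 - 11)) = sqrt(-1587 - 335) = sqrt(-1922) = 31*I*sqrt(2) ≈ 43.841*I)
S + d(-14 - 1*(-10)) = 31*I*sqrt(2) + sqrt(2)*sqrt(-14 - 1*(-10)) = 31*I*sqrt(2) + sqrt(2)*sqrt(-14 + 10) = 31*I*sqrt(2) + sqrt(2)*sqrt(-4) = 31*I*sqrt(2) + sqrt(2)*(2*I) = 31*I*sqrt(2) + 2*I*sqrt(2) = 33*I*sqrt(2)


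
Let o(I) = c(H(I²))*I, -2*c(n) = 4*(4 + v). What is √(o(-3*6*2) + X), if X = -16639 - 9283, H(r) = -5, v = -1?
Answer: I*√25706 ≈ 160.33*I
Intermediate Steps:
c(n) = -6 (c(n) = -2*(4 - 1) = -2*3 = -½*12 = -6)
X = -25922
o(I) = -6*I
√(o(-3*6*2) + X) = √(-6*(-3*6)*2 - 25922) = √(-(-108)*2 - 25922) = √(-6*(-36) - 25922) = √(216 - 25922) = √(-25706) = I*√25706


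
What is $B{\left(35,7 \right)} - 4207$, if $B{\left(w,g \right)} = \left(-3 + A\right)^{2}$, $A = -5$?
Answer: $-4143$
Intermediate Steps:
$B{\left(w,g \right)} = 64$ ($B{\left(w,g \right)} = \left(-3 - 5\right)^{2} = \left(-8\right)^{2} = 64$)
$B{\left(35,7 \right)} - 4207 = 64 - 4207 = -4143$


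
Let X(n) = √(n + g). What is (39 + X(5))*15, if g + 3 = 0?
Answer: 585 + 15*√2 ≈ 606.21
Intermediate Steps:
g = -3 (g = -3 + 0 = -3)
X(n) = √(-3 + n) (X(n) = √(n - 3) = √(-3 + n))
(39 + X(5))*15 = (39 + √(-3 + 5))*15 = (39 + √2)*15 = 585 + 15*√2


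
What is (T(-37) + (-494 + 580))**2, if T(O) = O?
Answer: 2401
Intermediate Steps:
(T(-37) + (-494 + 580))**2 = (-37 + (-494 + 580))**2 = (-37 + 86)**2 = 49**2 = 2401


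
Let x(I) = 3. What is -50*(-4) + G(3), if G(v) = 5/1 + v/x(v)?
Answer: 206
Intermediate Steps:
G(v) = 5 + v/3 (G(v) = 5/1 + v/3 = 5*1 + v*(⅓) = 5 + v/3)
-50*(-4) + G(3) = -50*(-4) + (5 + (⅓)*3) = 200 + (5 + 1) = 200 + 6 = 206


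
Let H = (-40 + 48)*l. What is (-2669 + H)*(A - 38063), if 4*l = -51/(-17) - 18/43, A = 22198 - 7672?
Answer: 2696045665/43 ≈ 6.2699e+7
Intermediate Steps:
A = 14526
l = 111/172 (l = (-51/(-17) - 18/43)/4 = (-51*(-1/17) - 18*1/43)/4 = (3 - 18/43)/4 = (¼)*(111/43) = 111/172 ≈ 0.64535)
H = 222/43 (H = (-40 + 48)*(111/172) = 8*(111/172) = 222/43 ≈ 5.1628)
(-2669 + H)*(A - 38063) = (-2669 + 222/43)*(14526 - 38063) = -114545/43*(-23537) = 2696045665/43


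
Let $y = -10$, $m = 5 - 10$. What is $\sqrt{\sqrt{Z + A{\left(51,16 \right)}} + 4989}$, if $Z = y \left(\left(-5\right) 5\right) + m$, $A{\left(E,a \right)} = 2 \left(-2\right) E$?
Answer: $\sqrt{4989 + \sqrt{41}} \approx 70.678$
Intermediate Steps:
$A{\left(E,a \right)} = - 4 E$
$m = -5$ ($m = 5 - 10 = -5$)
$Z = 245$ ($Z = - 10 \left(\left(-5\right) 5\right) - 5 = \left(-10\right) \left(-25\right) - 5 = 250 - 5 = 245$)
$\sqrt{\sqrt{Z + A{\left(51,16 \right)}} + 4989} = \sqrt{\sqrt{245 - 204} + 4989} = \sqrt{\sqrt{41} + 4989} = \sqrt{4989 + \sqrt{41}}$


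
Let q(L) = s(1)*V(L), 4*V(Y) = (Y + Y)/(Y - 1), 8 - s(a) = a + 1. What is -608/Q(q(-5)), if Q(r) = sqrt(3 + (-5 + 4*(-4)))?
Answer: 304*I*sqrt(2)/3 ≈ 143.31*I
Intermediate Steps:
s(a) = 7 - a (s(a) = 8 - (a + 1) = 8 - (1 + a) = 8 + (-1 - a) = 7 - a)
V(Y) = Y/(2*(-1 + Y)) (V(Y) = ((Y + Y)/(Y - 1))/4 = ((2*Y)/(-1 + Y))/4 = (2*Y/(-1 + Y))/4 = Y/(2*(-1 + Y)))
q(L) = 3*L/(-1 + L) (q(L) = (7 - 1*1)*(L/(2*(-1 + L))) = (7 - 1)*(L/(2*(-1 + L))) = 6*(L/(2*(-1 + L))) = 3*L/(-1 + L))
Q(r) = 3*I*sqrt(2) (Q(r) = sqrt(3 + (-5 - 16)) = sqrt(3 - 21) = sqrt(-18) = 3*I*sqrt(2))
-608/Q(q(-5)) = -608*(-I*sqrt(2)/6) = -(-304)*I*sqrt(2)/3 = 304*I*sqrt(2)/3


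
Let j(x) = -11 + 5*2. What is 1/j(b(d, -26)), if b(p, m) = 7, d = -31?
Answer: -1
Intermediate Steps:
j(x) = -1 (j(x) = -11 + 10 = -1)
1/j(b(d, -26)) = 1/(-1) = -1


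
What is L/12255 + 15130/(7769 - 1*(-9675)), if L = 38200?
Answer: 957055/240198 ≈ 3.9844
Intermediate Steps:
L/12255 + 15130/(7769 - 1*(-9675)) = 38200/12255 + 15130/(7769 - 1*(-9675)) = 38200*(1/12255) + 15130/(7769 + 9675) = 7640/2451 + 15130/17444 = 7640/2451 + 15130*(1/17444) = 7640/2451 + 85/98 = 957055/240198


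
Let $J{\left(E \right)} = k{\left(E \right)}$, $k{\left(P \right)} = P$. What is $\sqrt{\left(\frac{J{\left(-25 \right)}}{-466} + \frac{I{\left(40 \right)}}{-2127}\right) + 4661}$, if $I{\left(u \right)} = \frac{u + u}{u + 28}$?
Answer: $\frac{\sqrt{1323392612677832166}}{16850094} \approx 68.272$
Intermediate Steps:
$J{\left(E \right)} = E$
$I{\left(u \right)} = \frac{2 u}{28 + u}$
$\sqrt{\left(\frac{J{\left(-25 \right)}}{-466} + \frac{I{\left(40 \right)}}{-2127}\right) + 4661} = \sqrt{\left(- \frac{25}{-466} + \frac{2 \cdot 40 \frac{1}{28 + 40}}{-2127}\right) + 4661} = \sqrt{\left(\left(-25\right) \left(- \frac{1}{466}\right) + 2 \cdot 40 \cdot \frac{1}{68} \left(- \frac{1}{2127}\right)\right) + 4661} = \sqrt{\left(\frac{25}{466} + 2 \cdot 40 \cdot \frac{1}{68} \left(- \frac{1}{2127}\right)\right) + 4661} = \sqrt{\left(\frac{25}{466} + \frac{20}{17} \left(- \frac{1}{2127}\right)\right) + 4661} = \sqrt{\left(\frac{25}{466} - \frac{20}{36159}\right) + 4661} = \sqrt{\frac{894655}{16850094} + 4661} = \sqrt{\frac{78539182789}{16850094}} = \frac{\sqrt{1323392612677832166}}{16850094}$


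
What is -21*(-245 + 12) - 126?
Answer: 4767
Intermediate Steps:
-21*(-245 + 12) - 126 = -21*(-233) - 126 = 4893 - 126 = 4767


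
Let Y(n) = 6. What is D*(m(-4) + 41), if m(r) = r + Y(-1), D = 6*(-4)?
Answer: -1032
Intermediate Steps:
D = -24
m(r) = 6 + r (m(r) = r + 6 = 6 + r)
D*(m(-4) + 41) = -24*((6 - 4) + 41) = -24*(2 + 41) = -24*43 = -1032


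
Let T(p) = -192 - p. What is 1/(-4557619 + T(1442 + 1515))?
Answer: -1/4560768 ≈ -2.1926e-7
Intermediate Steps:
1/(-4557619 + T(1442 + 1515)) = 1/(-4557619 + (-192 - (1442 + 1515))) = 1/(-4557619 + (-192 - 1*2957)) = 1/(-4557619 + (-192 - 2957)) = 1/(-4557619 - 3149) = 1/(-4560768) = -1/4560768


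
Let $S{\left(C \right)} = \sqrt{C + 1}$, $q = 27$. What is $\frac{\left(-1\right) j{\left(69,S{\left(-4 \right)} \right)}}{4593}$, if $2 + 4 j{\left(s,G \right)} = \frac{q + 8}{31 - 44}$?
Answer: $\frac{61}{238836} \approx 0.00025541$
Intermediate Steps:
$S{\left(C \right)} = \sqrt{1 + C}$
$j{\left(s,G \right)} = - \frac{61}{52}$ ($j{\left(s,G \right)} = - \frac{1}{2} + \frac{\left(27 + 8\right) \frac{1}{31 - 44}}{4} = - \frac{1}{2} + \frac{35 \frac{1}{-13}}{4} = - \frac{1}{2} + \frac{35 \left(- \frac{1}{13}\right)}{4} = - \frac{1}{2} + \frac{1}{4} \left(- \frac{35}{13}\right) = - \frac{1}{2} - \frac{35}{52} = - \frac{61}{52}$)
$\frac{\left(-1\right) j{\left(69,S{\left(-4 \right)} \right)}}{4593} = \frac{\left(-1\right) \left(- \frac{61}{52}\right)}{4593} = \frac{61}{52} \cdot \frac{1}{4593} = \frac{61}{238836}$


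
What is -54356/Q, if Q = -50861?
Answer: 54356/50861 ≈ 1.0687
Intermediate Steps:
-54356/Q = -54356/(-50861) = -54356*(-1/50861) = 54356/50861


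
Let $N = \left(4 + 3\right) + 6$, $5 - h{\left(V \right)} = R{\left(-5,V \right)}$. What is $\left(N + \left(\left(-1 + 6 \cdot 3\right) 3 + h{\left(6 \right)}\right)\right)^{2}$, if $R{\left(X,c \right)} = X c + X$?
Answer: $10816$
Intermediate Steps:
$R{\left(X,c \right)} = X + X c$
$h{\left(V \right)} = 10 + 5 V$ ($h{\left(V \right)} = 5 - - 5 \left(1 + V\right) = 5 - \left(-5 - 5 V\right) = 5 + \left(5 + 5 V\right) = 10 + 5 V$)
$N = 13$ ($N = 7 + 6 = 13$)
$\left(N + \left(\left(-1 + 6 \cdot 3\right) 3 + h{\left(6 \right)}\right)\right)^{2} = \left(13 + \left(\left(-1 + 6 \cdot 3\right) 3 + \left(10 + 5 \cdot 6\right)\right)\right)^{2} = \left(13 + \left(\left(-1 + 18\right) 3 + \left(10 + 30\right)\right)\right)^{2} = \left(13 + \left(17 \cdot 3 + 40\right)\right)^{2} = \left(13 + \left(51 + 40\right)\right)^{2} = \left(13 + 91\right)^{2} = 104^{2} = 10816$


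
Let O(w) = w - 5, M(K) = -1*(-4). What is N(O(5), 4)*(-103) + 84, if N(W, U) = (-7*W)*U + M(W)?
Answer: -328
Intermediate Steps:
M(K) = 4
O(w) = -5 + w
N(W, U) = 4 - 7*U*W (N(W, U) = (-7*W)*U + 4 = -7*U*W + 4 = 4 - 7*U*W)
N(O(5), 4)*(-103) + 84 = (4 - 7*4*(-5 + 5))*(-103) + 84 = (4 - 7*4*0)*(-103) + 84 = (4 + 0)*(-103) + 84 = 4*(-103) + 84 = -412 + 84 = -328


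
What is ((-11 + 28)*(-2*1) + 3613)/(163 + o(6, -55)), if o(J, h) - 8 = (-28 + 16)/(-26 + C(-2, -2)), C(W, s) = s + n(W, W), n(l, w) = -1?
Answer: 34597/1657 ≈ 20.879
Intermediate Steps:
C(W, s) = -1 + s (C(W, s) = s - 1 = -1 + s)
o(J, h) = 244/29 (o(J, h) = 8 + (-28 + 16)/(-26 + (-1 - 2)) = 8 - 12/(-26 - 3) = 8 - 12/(-29) = 8 - 12*(-1/29) = 8 + 12/29 = 244/29)
((-11 + 28)*(-2*1) + 3613)/(163 + o(6, -55)) = ((-11 + 28)*(-2*1) + 3613)/(163 + 244/29) = (17*(-2) + 3613)/(4971/29) = (-34 + 3613)*(29/4971) = 3579*(29/4971) = 34597/1657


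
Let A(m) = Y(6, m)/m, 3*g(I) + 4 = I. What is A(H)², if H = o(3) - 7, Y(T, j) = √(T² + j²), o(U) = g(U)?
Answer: 202/121 ≈ 1.6694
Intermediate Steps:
g(I) = -4/3 + I/3
o(U) = -4/3 + U/3
H = -22/3 (H = (-4/3 + (⅓)*3) - 7 = (-4/3 + 1) - 7 = -⅓ - 7 = -22/3 ≈ -7.3333)
A(m) = √(36 + m²)/m (A(m) = √(6² + m²)/m = √(36 + m²)/m)
A(H)² = (√(36 + (-22/3)²)/(-22/3))² = (-3*√(36 + 484/9)/22)² = (-√202/11)² = 202/121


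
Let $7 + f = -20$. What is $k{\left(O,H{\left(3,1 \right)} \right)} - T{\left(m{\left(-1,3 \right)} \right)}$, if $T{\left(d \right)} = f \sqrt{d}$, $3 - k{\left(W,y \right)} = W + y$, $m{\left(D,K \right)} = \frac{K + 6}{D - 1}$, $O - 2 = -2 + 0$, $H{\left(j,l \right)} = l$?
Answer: $2 + \frac{81 i \sqrt{2}}{2} \approx 2.0 + 57.276 i$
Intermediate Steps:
$f = -27$ ($f = -7 - 20 = -27$)
$O = 0$ ($O = 2 + \left(-2 + 0\right) = 2 - 2 = 0$)
$m{\left(D,K \right)} = \frac{6 + K}{-1 + D}$
$k{\left(W,y \right)} = 3 - W - y$ ($k{\left(W,y \right)} = 3 - \left(W + y\right) = 3 - W - y$)
$T{\left(d \right)} = - 27 \sqrt{d}$
$k{\left(O,H{\left(3,1 \right)} \right)} - T{\left(m{\left(-1,3 \right)} \right)} = \left(3 - 0 - 1\right) - - 27 \sqrt{\frac{6 + 3}{-1 - 1}} = \left(3 + 0 - 1\right) - - 27 \sqrt{\frac{1}{-2} \cdot 9} = 2 - - 27 \sqrt{\left(- \frac{1}{2}\right) 9} = 2 - - 27 \sqrt{- \frac{9}{2}} = 2 - - 27 \frac{3 i \sqrt{2}}{2} = 2 - - \frac{81 i \sqrt{2}}{2} = 2 + \frac{81 i \sqrt{2}}{2}$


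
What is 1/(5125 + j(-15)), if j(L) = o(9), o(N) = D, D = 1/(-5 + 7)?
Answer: 2/10251 ≈ 0.00019510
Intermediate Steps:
D = ½ (D = 1/2 = ½ ≈ 0.50000)
o(N) = ½
j(L) = ½
1/(5125 + j(-15)) = 1/(5125 + ½) = 1/(10251/2) = 2/10251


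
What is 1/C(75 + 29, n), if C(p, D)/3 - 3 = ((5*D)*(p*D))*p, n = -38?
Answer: 1/234274569 ≈ 4.2685e-9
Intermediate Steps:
C(p, D) = 9 + 15*D²*p² (C(p, D) = 9 + 3*(((5*D)*(p*D))*p) = 9 + 3*(((5*D)*(D*p))*p) = 9 + 3*((5*p*D²)*p) = 9 + 3*(5*D²*p²) = 9 + 15*D²*p²)
1/C(75 + 29, n) = 1/(9 + 15*(-38)²*(75 + 29)²) = 1/(9 + 15*1444*104²) = 1/(9 + 15*1444*10816) = 1/(9 + 234274560) = 1/234274569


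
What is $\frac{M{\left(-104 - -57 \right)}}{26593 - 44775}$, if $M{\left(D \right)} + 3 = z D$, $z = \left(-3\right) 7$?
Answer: $- \frac{492}{9091} \approx -0.054119$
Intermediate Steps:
$z = -21$
$M{\left(D \right)} = -3 - 21 D$
$\frac{M{\left(-104 - -57 \right)}}{26593 - 44775} = \frac{-3 - 21 \left(-104 - -57\right)}{26593 - 44775} = \frac{-3 - 21 \left(-104 + 57\right)}{26593 - 44775} = \frac{-3 - -987}{-18182} = \left(-3 + 987\right) \left(- \frac{1}{18182}\right) = 984 \left(- \frac{1}{18182}\right) = - \frac{492}{9091}$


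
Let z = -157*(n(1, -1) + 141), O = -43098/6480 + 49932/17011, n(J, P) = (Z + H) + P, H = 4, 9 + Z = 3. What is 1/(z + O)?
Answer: -18371880/398113415533 ≈ -4.6147e-5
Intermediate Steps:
Z = -6 (Z = -9 + 3 = -6)
n(J, P) = -2 + P (n(J, P) = (-6 + 4) + P = -2 + P)
O = -68263453/18371880 (O = -43098*1/6480 + 49932*(1/17011) = -7183/1080 + 49932/17011 = -68263453/18371880 ≈ -3.7156)
z = -21666 (z = -157*((-2 - 1) + 141) = -157*(-3 + 141) = -157*138 = -21666)
1/(z + O) = 1/(-21666 - 68263453/18371880) = 1/(-398113415533/18371880) = -18371880/398113415533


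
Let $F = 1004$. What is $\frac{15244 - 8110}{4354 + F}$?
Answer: $\frac{1189}{893} \approx 1.3315$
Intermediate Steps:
$\frac{15244 - 8110}{4354 + F} = \frac{15244 - 8110}{4354 + 1004} = \frac{7134}{5358} = 7134 \cdot \frac{1}{5358} = \frac{1189}{893}$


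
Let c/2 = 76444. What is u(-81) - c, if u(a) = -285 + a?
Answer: -153254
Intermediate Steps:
c = 152888 (c = 2*76444 = 152888)
u(-81) - c = (-285 - 81) - 1*152888 = -366 - 152888 = -153254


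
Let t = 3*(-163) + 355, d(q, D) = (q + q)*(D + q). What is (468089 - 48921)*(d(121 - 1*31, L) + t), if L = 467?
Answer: 41969615168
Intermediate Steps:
d(q, D) = 2*q*(D + q) (d(q, D) = (2*q)*(D + q) = 2*q*(D + q))
t = -134 (t = -489 + 355 = -134)
(468089 - 48921)*(d(121 - 1*31, L) + t) = (468089 - 48921)*(2*(121 - 1*31)*(467 + (121 - 1*31)) - 134) = 419168*(2*(121 - 31)*(467 + (121 - 31)) - 134) = 419168*(2*90*(467 + 90) - 134) = 419168*(2*90*557 - 134) = 419168*(100260 - 134) = 419168*100126 = 41969615168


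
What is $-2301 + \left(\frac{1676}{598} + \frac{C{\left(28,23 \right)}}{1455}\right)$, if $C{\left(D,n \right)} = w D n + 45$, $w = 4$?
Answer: $- \frac{999035576}{435045} \approx -2296.4$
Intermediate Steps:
$C{\left(D,n \right)} = 45 + 4 D n$ ($C{\left(D,n \right)} = 4 D n + 45 = 45 + 4 D n$)
$-2301 + \left(\frac{1676}{598} + \frac{C{\left(28,23 \right)}}{1455}\right) = -2301 + \left(\frac{1676}{598} + \frac{45 + 4 \cdot 28 \cdot 23}{1455}\right) = -2301 + \left(1676 \cdot \frac{1}{598} + \left(45 + 2576\right) \frac{1}{1455}\right) = -2301 + \left(\frac{838}{299} + 2621 \cdot \frac{1}{1455}\right) = -2301 + \left(\frac{838}{299} + \frac{2621}{1455}\right) = -2301 + \frac{2002969}{435045} = - \frac{999035576}{435045}$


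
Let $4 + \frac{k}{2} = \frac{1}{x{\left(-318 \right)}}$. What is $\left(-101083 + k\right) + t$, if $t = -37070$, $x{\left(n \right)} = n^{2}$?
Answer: $- \frac{6985696481}{50562} \approx -1.3816 \cdot 10^{5}$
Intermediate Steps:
$k = - \frac{404495}{50562}$ ($k = -8 + \frac{2}{\left(-318\right)^{2}} = -8 + \frac{2}{101124} = -8 + 2 \cdot \frac{1}{101124} = -8 + \frac{1}{50562} = - \frac{404495}{50562} \approx -8.0$)
$\left(-101083 + k\right) + t = \left(-101083 - \frac{404495}{50562}\right) - 37070 = - \frac{5111363141}{50562} - 37070 = - \frac{6985696481}{50562}$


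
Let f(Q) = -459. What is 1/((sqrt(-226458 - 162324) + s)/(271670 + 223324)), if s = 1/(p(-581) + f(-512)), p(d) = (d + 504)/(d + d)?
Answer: -3129940615866/1128216106029977 - 4309306010937099*I*sqrt(43198)/1128216106029977 ≈ -0.0027742 - 793.87*I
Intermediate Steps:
p(d) = (504 + d)/(2*d) (p(d) = (504 + d)/((2*d)) = (504 + d)*(1/(2*d)) = (504 + d)/(2*d))
s = -166/76183 (s = 1/((1/2)*(504 - 581)/(-581) - 459) = 1/((1/2)*(-1/581)*(-77) - 459) = 1/(11/166 - 459) = 1/(-76183/166) = -166/76183 ≈ -0.0021790)
1/((sqrt(-226458 - 162324) + s)/(271670 + 223324)) = 1/((sqrt(-226458 - 162324) - 166/76183)/(271670 + 223324)) = 1/((sqrt(-388782) - 166/76183)/494994) = 1/((3*I*sqrt(43198) - 166/76183)*(1/494994)) = 1/((-166/76183 + 3*I*sqrt(43198))*(1/494994)) = 1/(-83/18855063951 + I*sqrt(43198)/164998)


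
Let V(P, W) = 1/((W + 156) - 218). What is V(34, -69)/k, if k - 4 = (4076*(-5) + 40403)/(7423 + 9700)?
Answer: -17123/11595465 ≈ -0.0014767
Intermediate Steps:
V(P, W) = 1/(-62 + W) (V(P, W) = 1/((156 + W) - 218) = 1/(-62 + W))
k = 88515/17123 (k = 4 + (4076*(-5) + 40403)/(7423 + 9700) = 4 + (-20380 + 40403)/17123 = 4 + 20023*(1/17123) = 4 + 20023/17123 = 88515/17123 ≈ 5.1694)
V(34, -69)/k = 1/((-62 - 69)*(88515/17123)) = (17123/88515)/(-131) = -1/131*17123/88515 = -17123/11595465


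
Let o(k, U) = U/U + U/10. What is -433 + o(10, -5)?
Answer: -865/2 ≈ -432.50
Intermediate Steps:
o(k, U) = 1 + U/10 (o(k, U) = 1 + U*(1/10) = 1 + U/10)
-433 + o(10, -5) = -433 + (1 + (1/10)*(-5)) = -433 + (1 - 1/2) = -433 + 1/2 = -865/2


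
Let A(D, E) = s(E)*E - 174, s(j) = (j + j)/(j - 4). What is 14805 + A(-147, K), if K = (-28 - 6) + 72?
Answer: 250171/17 ≈ 14716.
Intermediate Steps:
s(j) = 2*j/(-4 + j) (s(j) = (2*j)/(-4 + j) = 2*j/(-4 + j))
K = 38 (K = -34 + 72 = 38)
A(D, E) = -174 + 2*E²/(-4 + E) (A(D, E) = (2*E/(-4 + E))*E - 174 = 2*E²/(-4 + E) - 174 = -174 + 2*E²/(-4 + E))
14805 + A(-147, K) = 14805 + 2*(348 + 38² - 87*38)/(-4 + 38) = 14805 + 2*(348 + 1444 - 3306)/34 = 14805 + 2*(1/34)*(-1514) = 14805 - 1514/17 = 250171/17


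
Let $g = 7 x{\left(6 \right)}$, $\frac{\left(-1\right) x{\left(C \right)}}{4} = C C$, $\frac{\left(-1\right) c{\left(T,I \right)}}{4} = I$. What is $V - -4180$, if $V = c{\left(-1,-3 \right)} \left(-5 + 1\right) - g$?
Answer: $5140$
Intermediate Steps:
$c{\left(T,I \right)} = - 4 I$
$x{\left(C \right)} = - 4 C^{2}$ ($x{\left(C \right)} = - 4 C C = - 4 C^{2}$)
$g = -1008$ ($g = 7 \left(- 4 \cdot 6^{2}\right) = 7 \left(\left(-4\right) 36\right) = 7 \left(-144\right) = -1008$)
$V = 960$ ($V = \left(-4\right) \left(-3\right) \left(-5 + 1\right) - -1008 = 12 \left(-4\right) + 1008 = -48 + 1008 = 960$)
$V - -4180 = 960 - -4180 = 960 + 4180 = 5140$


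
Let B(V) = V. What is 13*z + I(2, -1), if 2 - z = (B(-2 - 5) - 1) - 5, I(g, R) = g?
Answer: 197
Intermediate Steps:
z = 15 (z = 2 - (((-2 - 5) - 1) - 5) = 2 - ((-7 - 1) - 5) = 2 - (-8 - 5) = 2 - 1*(-13) = 2 + 13 = 15)
13*z + I(2, -1) = 13*15 + 2 = 195 + 2 = 197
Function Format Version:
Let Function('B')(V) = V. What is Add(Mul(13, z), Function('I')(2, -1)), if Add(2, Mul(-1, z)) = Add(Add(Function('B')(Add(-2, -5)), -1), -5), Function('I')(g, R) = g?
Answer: 197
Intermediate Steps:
z = 15 (z = Add(2, Mul(-1, Add(Add(Add(-2, -5), -1), -5))) = Add(2, Mul(-1, Add(Add(-7, -1), -5))) = Add(2, Mul(-1, Add(-8, -5))) = Add(2, Mul(-1, -13)) = Add(2, 13) = 15)
Add(Mul(13, z), Function('I')(2, -1)) = Add(Mul(13, 15), 2) = Add(195, 2) = 197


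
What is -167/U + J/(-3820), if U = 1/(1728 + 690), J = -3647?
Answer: -1542535273/3820 ≈ -4.0381e+5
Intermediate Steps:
U = 1/2418 ≈ 0.00041356
-167/U + J/(-3820) = -167/1/2418 - 3647/(-3820) = -167*2418 - 3647*(-1/3820) = -403806 + 3647/3820 = -1542535273/3820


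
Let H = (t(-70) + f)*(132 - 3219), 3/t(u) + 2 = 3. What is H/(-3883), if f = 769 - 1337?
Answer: -1744155/3883 ≈ -449.18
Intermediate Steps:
f = -568
t(u) = 3 (t(u) = 3/(-2 + 3) = 3/1 = 3*1 = 3)
H = 1744155 (H = (3 - 568)*(132 - 3219) = -565*(-3087) = 1744155)
H/(-3883) = 1744155/(-3883) = 1744155*(-1/3883) = -1744155/3883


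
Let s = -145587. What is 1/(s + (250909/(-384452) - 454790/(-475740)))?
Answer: -9144959724/1331384477464117 ≈ -6.8688e-6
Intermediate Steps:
1/(s + (250909/(-384452) - 454790/(-475740))) = 1/(-145587 + (250909/(-384452) - 454790/(-475740))) = 1/(-145587 + (250909*(-1/384452) - 454790*(-1/475740))) = 1/(-145587 + (-250909/384452 + 45479/47574)) = 1/(-145587 + 2773873871/9144959724) = 1/(-1331384477464117/9144959724) = -9144959724/1331384477464117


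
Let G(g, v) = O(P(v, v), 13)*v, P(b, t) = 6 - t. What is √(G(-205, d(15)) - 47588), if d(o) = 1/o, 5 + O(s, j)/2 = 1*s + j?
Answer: I*√10706882/15 ≈ 218.14*I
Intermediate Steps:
O(s, j) = -10 + 2*j + 2*s (O(s, j) = -10 + 2*(1*s + j) = -10 + 2*(s + j) = -10 + 2*(j + s) = -10 + (2*j + 2*s) = -10 + 2*j + 2*s)
G(g, v) = v*(28 - 2*v) (G(g, v) = (-10 + 2*13 + 2*(6 - v))*v = (-10 + 26 + (12 - 2*v))*v = (28 - 2*v)*v = v*(28 - 2*v))
√(G(-205, d(15)) - 47588) = √(2*(14 - 1/15)/15 - 47588) = √(2*(1/15)*(14 - 1*1/15) - 47588) = √(2*(1/15)*(14 - 1/15) - 47588) = √(2*(1/15)*(209/15) - 47588) = √(418/225 - 47588) = √(-10706882/225) = I*√10706882/15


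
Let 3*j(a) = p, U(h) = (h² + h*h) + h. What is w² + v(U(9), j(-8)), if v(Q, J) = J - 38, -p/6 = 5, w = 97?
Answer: 9361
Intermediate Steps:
p = -30 (p = -6*5 = -30)
U(h) = h + 2*h² (U(h) = (h² + h²) + h = 2*h² + h = h + 2*h²)
j(a) = -10 (j(a) = (⅓)*(-30) = -10)
v(Q, J) = -38 + J
w² + v(U(9), j(-8)) = 97² + (-38 - 10) = 9409 - 48 = 9361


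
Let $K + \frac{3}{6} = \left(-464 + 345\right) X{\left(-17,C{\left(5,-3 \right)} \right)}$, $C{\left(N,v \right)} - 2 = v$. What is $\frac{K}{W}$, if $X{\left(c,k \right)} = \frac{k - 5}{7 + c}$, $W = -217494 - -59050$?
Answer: $\frac{719}{1584440} \approx 0.00045379$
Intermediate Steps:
$C{\left(N,v \right)} = 2 + v$
$W = -158444$ ($W = -217494 + 59050 = -158444$)
$X{\left(c,k \right)} = \frac{-5 + k}{7 + c}$
$K = - \frac{719}{10}$ ($K = - \frac{1}{2} + \left(-464 + 345\right) \frac{-5 + \left(2 - 3\right)}{7 - 17} = - \frac{1}{2} - 119 \frac{-5 - 1}{-10} = - \frac{1}{2} - 119 \left(\left(- \frac{1}{10}\right) \left(-6\right)\right) = - \frac{1}{2} - \frac{357}{5} = - \frac{719}{10} \approx -71.9$)
$\frac{K}{W} = - \frac{719}{10 \left(-158444\right)} = \left(- \frac{719}{10}\right) \left(- \frac{1}{158444}\right) = \frac{719}{1584440}$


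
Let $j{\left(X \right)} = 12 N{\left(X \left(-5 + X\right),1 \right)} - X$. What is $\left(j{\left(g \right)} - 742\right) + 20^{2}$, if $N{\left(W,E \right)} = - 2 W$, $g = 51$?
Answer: $-56697$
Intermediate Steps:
$j{\left(X \right)} = - X - 24 X \left(-5 + X\right)$ ($j{\left(X \right)} = 12 \left(- 2 X \left(-5 + X\right)\right) - X = - 24 X \left(-5 + X\right) - X = - X - 24 X \left(-5 + X\right)$)
$\left(j{\left(g \right)} - 742\right) + 20^{2} = \left(51 \left(119 - 1224\right) - 742\right) + 20^{2} = \left(51 \left(119 - 1224\right) - 742\right) + 400 = \left(51 \left(-1105\right) - 742\right) + 400 = \left(-56355 - 742\right) + 400 = -57097 + 400 = -56697$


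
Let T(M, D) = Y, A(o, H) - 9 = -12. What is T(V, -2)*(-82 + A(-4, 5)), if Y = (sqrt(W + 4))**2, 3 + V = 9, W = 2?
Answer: -510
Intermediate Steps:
V = 6 (V = -3 + 9 = 6)
A(o, H) = -3 (A(o, H) = 9 - 12 = -3)
Y = 6 (Y = (sqrt(2 + 4))**2 = (sqrt(6))**2 = 6)
T(M, D) = 6
T(V, -2)*(-82 + A(-4, 5)) = 6*(-82 - 3) = 6*(-85) = -510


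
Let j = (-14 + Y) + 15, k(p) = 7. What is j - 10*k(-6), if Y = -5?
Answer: -74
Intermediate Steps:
j = -4 (j = (-14 - 5) + 15 = -19 + 15 = -4)
j - 10*k(-6) = -4 - 10*7 = -4 - 70 = -74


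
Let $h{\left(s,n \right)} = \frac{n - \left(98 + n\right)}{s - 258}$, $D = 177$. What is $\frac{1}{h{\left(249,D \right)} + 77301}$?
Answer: $\frac{9}{695807} \approx 1.2935 \cdot 10^{-5}$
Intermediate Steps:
$h{\left(s,n \right)} = - \frac{98}{-258 + s}$
$\frac{1}{h{\left(249,D \right)} + 77301} = \frac{1}{- \frac{98}{-258 + 249} + 77301} = \frac{1}{- \frac{98}{-9} + 77301} = \frac{1}{\left(-98\right) \left(- \frac{1}{9}\right) + 77301} = \frac{1}{\frac{98}{9} + 77301} = \frac{1}{\frac{695807}{9}} = \frac{9}{695807}$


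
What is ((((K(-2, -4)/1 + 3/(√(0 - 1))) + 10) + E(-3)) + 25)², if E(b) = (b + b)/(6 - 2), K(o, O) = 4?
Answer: 5589/4 - 225*I ≈ 1397.3 - 225.0*I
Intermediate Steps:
E(b) = b/2 (E(b) = (2*b)/4 = (2*b)*(¼) = b/2)
((((K(-2, -4)/1 + 3/(√(0 - 1))) + 10) + E(-3)) + 25)² = ((((4/1 + 3/(√(0 - 1))) + 10) + (½)*(-3)) + 25)² = ((((4*1 + 3/(√(-1))) + 10) - 3/2) + 25)² = ((((4 + 3/I) + 10) - 3/2) + 25)² = ((((4 + 3*(-I)) + 10) - 3/2) + 25)² = ((((4 - 3*I) + 10) - 3/2) + 25)² = (((14 - 3*I) - 3/2) + 25)² = ((25/2 - 3*I) + 25)² = (75/2 - 3*I)²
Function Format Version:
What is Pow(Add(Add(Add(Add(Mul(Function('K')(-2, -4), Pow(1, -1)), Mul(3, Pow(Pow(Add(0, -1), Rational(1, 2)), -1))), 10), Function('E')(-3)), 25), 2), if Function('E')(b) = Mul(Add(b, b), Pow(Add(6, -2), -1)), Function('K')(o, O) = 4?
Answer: Add(Rational(5589, 4), Mul(-225, I)) ≈ Add(1397.3, Mul(-225.00, I))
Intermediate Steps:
Function('E')(b) = Mul(Rational(1, 2), b) (Function('E')(b) = Mul(Mul(2, b), Pow(4, -1)) = Mul(Mul(2, b), Rational(1, 4)) = Mul(Rational(1, 2), b))
Pow(Add(Add(Add(Add(Mul(Function('K')(-2, -4), Pow(1, -1)), Mul(3, Pow(Pow(Add(0, -1), Rational(1, 2)), -1))), 10), Function('E')(-3)), 25), 2) = Pow(Add(Add(Add(Add(Mul(4, Pow(1, -1)), Mul(3, Pow(Pow(Add(0, -1), Rational(1, 2)), -1))), 10), Mul(Rational(1, 2), -3)), 25), 2) = Pow(Add(Add(Add(Add(Mul(4, 1), Mul(3, Pow(Pow(-1, Rational(1, 2)), -1))), 10), Rational(-3, 2)), 25), 2) = Pow(Add(Add(Add(Add(4, Mul(3, Pow(I, -1))), 10), Rational(-3, 2)), 25), 2) = Pow(Add(Add(Add(Add(4, Mul(3, Mul(-1, I))), 10), Rational(-3, 2)), 25), 2) = Pow(Add(Add(Add(Add(4, Mul(-3, I)), 10), Rational(-3, 2)), 25), 2) = Pow(Add(Add(Add(14, Mul(-3, I)), Rational(-3, 2)), 25), 2) = Pow(Add(Add(Rational(25, 2), Mul(-3, I)), 25), 2) = Pow(Add(Rational(75, 2), Mul(-3, I)), 2)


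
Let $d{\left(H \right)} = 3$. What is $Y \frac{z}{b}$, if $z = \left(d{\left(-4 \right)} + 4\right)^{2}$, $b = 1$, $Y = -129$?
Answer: $-6321$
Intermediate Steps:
$z = 49$ ($z = \left(3 + 4\right)^{2} = 7^{2} = 49$)
$Y \frac{z}{b} = - 129 \cdot \frac{49}{1} = - 129 \cdot 49 \cdot 1 = \left(-129\right) 49 = -6321$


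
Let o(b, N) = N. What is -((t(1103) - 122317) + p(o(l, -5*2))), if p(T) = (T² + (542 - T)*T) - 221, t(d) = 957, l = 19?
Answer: 127001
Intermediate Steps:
p(T) = -221 + T² + T*(542 - T) (p(T) = (T² + T*(542 - T)) - 221 = -221 + T² + T*(542 - T))
-((t(1103) - 122317) + p(o(l, -5*2))) = -((957 - 122317) + (-221 + 542*(-5*2))) = -(-121360 + (-221 + 542*(-10))) = -(-121360 + (-221 - 5420)) = -(-121360 - 5641) = -1*(-127001) = 127001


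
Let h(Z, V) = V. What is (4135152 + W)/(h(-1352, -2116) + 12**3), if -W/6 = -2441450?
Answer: -4695963/97 ≈ -48412.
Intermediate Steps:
W = 14648700 (W = -6*(-2441450) = 14648700)
(4135152 + W)/(h(-1352, -2116) + 12**3) = (4135152 + 14648700)/(-2116 + 12**3) = 18783852/(-2116 + 1728) = 18783852/(-388) = 18783852*(-1/388) = -4695963/97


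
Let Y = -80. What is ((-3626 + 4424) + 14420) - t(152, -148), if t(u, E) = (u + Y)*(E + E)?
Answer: 36530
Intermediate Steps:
t(u, E) = 2*E*(-80 + u) (t(u, E) = (u - 80)*(E + E) = (-80 + u)*(2*E) = 2*E*(-80 + u))
((-3626 + 4424) + 14420) - t(152, -148) = ((-3626 + 4424) + 14420) - 2*(-148)*(-80 + 152) = (798 + 14420) - 2*(-148)*72 = 15218 - 1*(-21312) = 15218 + 21312 = 36530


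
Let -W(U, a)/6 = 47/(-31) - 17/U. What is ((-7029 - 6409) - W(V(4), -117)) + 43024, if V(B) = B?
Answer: 1832187/62 ≈ 29551.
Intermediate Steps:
W(U, a) = 282/31 + 102/U (W(U, a) = -6*(47/(-31) - 17/U) = -6*(47*(-1/31) - 17/U) = -6*(-47/31 - 17/U) = 282/31 + 102/U)
((-7029 - 6409) - W(V(4), -117)) + 43024 = ((-7029 - 6409) - (282/31 + 102/4)) + 43024 = (-13438 - (282/31 + 102*(1/4))) + 43024 = (-13438 - (282/31 + 51/2)) + 43024 = (-13438 - 1*2145/62) + 43024 = (-13438 - 2145/62) + 43024 = -835301/62 + 43024 = 1832187/62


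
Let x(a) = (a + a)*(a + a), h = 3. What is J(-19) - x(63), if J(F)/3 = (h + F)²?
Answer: -15108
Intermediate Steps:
x(a) = 4*a² (x(a) = (2*a)*(2*a) = 4*a²)
J(F) = 3*(3 + F)²
J(-19) - x(63) = 3*(3 - 19)² - 4*63² = 3*(-16)² - 4*3969 = 3*256 - 1*15876 = 768 - 15876 = -15108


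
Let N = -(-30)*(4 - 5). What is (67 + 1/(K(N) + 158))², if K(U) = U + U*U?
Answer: 4744041129/1056784 ≈ 4489.1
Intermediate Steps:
N = -30 (N = -(-30)*(-1) = -6*5 = -30)
K(U) = U + U²
(67 + 1/(K(N) + 158))² = (67 + 1/(-30*(1 - 30) + 158))² = (67 + 1/(-30*(-29) + 158))² = (67 + 1/(870 + 158))² = (67 + 1/1028)² = (68877/1028)² = 4744041129/1056784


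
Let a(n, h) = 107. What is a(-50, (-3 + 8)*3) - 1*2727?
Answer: -2620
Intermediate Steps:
a(-50, (-3 + 8)*3) - 1*2727 = 107 - 1*2727 = 107 - 2727 = -2620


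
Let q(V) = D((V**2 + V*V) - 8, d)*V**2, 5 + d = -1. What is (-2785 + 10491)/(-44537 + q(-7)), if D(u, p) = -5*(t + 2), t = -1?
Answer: -3853/22391 ≈ -0.17208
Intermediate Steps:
d = -6 (d = -5 - 1 = -6)
D(u, p) = -5 (D(u, p) = -5*(-1 + 2) = -5*1 = -5)
q(V) = -5*V**2
(-2785 + 10491)/(-44537 + q(-7)) = (-2785 + 10491)/(-44537 - 5*(-7)**2) = 7706/(-44537 - 5*49) = 7706/(-44537 - 245) = 7706/(-44782) = 7706*(-1/44782) = -3853/22391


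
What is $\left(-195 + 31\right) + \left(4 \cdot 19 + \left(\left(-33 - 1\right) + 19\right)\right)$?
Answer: $-103$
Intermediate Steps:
$\left(-195 + 31\right) + \left(4 \cdot 19 + \left(\left(-33 - 1\right) + 19\right)\right) = -164 + \left(76 + \left(-34 + 19\right)\right) = -164 + \left(76 - 15\right) = -164 + 61 = -103$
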